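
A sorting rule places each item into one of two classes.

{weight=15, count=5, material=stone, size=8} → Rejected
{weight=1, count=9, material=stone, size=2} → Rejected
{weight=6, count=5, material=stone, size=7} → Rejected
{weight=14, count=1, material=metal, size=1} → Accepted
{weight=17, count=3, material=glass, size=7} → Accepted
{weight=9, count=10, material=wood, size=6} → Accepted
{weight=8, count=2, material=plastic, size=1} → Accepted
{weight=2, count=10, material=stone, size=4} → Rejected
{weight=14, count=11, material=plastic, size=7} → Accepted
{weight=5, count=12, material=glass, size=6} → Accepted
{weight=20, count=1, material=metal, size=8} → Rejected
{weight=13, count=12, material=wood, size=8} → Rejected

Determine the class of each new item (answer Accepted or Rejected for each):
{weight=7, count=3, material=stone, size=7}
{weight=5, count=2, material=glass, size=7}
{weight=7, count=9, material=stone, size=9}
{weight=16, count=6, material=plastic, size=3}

Rejected, Accepted, Rejected, Accepted

The pattern is that an item is 'Accepted' exactly when: material is not stone AND size ≤ 7.
{weight=7, count=3, material=stone, size=7}: material is stone, size = 7 — fails this test, so Rejected.
{weight=5, count=2, material=glass, size=7}: material is glass, size = 7 — passes, so Accepted.
{weight=7, count=9, material=stone, size=9}: material is stone, size = 9 — fails this test, so Rejected.
{weight=16, count=6, material=plastic, size=3}: material is plastic, size = 3 — passes, so Accepted.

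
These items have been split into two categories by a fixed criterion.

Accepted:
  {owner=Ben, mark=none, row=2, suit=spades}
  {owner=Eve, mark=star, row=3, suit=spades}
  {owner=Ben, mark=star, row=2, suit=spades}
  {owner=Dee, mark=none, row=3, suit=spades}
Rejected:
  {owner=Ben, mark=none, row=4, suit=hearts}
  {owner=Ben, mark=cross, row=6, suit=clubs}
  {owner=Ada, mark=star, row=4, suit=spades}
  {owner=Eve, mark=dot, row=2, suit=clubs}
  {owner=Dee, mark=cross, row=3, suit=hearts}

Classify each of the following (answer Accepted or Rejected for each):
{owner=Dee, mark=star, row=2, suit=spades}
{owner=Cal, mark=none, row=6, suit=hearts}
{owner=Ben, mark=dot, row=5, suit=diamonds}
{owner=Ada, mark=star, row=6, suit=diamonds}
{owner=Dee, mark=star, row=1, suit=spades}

The simplest hypothesis consistent with all the labels is: suit is spades AND row ≤ 3.
{owner=Dee, mark=star, row=2, suit=spades} — suit is spades, row = 2, hence Accepted. {owner=Cal, mark=none, row=6, suit=hearts} — suit is hearts, row = 6, hence Rejected. {owner=Ben, mark=dot, row=5, suit=diamonds} — suit is diamonds, row = 5, hence Rejected. {owner=Ada, mark=star, row=6, suit=diamonds} — suit is diamonds, row = 6, hence Rejected. {owner=Dee, mark=star, row=1, suit=spades} — suit is spades, row = 1, hence Accepted.

Accepted, Rejected, Rejected, Rejected, Accepted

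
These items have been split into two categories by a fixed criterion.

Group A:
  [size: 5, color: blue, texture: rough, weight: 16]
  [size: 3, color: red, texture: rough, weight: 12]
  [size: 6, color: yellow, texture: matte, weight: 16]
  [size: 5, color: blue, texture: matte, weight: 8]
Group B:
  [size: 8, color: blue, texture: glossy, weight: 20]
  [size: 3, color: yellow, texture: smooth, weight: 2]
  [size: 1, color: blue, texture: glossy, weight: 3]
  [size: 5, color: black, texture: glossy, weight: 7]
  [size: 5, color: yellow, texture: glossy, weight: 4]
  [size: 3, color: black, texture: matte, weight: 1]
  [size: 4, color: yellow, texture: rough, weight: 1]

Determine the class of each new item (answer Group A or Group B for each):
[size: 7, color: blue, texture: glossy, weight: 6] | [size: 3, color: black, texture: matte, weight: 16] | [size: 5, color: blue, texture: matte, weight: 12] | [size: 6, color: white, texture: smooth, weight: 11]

Group B, Group A, Group A, Group A

A rule that fits every label: weight ≥ 8 AND size ≤ 6 — true of each 'Group A' example, false of each 'Group B' one.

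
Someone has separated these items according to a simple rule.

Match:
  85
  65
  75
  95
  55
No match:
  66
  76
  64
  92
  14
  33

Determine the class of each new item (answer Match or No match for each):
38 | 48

The simplest hypothesis consistent with all the labels is: multiple of 5.
38: 38 = 5·7 + 3 — doesn't match, so No match. 48: 48 = 5·9 + 3 — doesn't match, so No match.

No match, No match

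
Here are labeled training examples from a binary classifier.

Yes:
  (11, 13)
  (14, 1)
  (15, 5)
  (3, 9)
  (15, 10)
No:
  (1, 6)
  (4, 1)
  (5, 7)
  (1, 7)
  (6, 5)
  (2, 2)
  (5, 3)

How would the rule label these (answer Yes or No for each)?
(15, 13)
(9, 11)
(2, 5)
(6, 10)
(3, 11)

One predicate separates the groups cleanly: max ≥ 9.

Yes, Yes, No, Yes, Yes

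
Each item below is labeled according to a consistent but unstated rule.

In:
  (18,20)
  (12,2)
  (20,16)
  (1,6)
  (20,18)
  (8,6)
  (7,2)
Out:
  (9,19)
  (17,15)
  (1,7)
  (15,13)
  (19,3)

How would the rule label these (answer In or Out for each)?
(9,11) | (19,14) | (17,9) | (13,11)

The pattern is that an item is 'In' exactly when: second is even.
(9,11): second 11 — fails the rule, so Out. (19,14): second 14 — fits, so In. (17,9): second 9 — fails the rule, so Out. (13,11): second 11 — fails the rule, so Out.

Out, In, Out, Out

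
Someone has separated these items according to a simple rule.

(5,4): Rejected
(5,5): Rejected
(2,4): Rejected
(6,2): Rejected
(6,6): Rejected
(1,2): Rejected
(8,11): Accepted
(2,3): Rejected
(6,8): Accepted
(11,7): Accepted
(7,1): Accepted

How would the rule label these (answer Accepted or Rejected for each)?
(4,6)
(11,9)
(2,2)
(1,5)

One predicate separates the groups cleanly: max ≥ 7.

Rejected, Accepted, Rejected, Rejected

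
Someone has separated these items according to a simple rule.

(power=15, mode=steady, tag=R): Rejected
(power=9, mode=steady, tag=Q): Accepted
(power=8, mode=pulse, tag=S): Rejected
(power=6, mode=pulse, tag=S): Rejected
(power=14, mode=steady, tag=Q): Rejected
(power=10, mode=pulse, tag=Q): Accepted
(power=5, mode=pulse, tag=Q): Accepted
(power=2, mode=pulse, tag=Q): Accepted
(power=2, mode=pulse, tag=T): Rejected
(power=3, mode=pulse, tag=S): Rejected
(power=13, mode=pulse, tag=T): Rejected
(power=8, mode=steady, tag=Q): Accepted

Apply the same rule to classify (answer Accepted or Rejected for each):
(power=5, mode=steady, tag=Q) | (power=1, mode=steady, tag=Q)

Accepted, Accepted

All 'Accepted' examples share one property — tag is Q AND power ≤ 10 — and every 'Rejected' example lacks it.
(power=5, mode=steady, tag=Q): tag is Q, power = 5, satisfies this → Accepted.
(power=1, mode=steady, tag=Q): tag is Q, power = 1, satisfies this → Accepted.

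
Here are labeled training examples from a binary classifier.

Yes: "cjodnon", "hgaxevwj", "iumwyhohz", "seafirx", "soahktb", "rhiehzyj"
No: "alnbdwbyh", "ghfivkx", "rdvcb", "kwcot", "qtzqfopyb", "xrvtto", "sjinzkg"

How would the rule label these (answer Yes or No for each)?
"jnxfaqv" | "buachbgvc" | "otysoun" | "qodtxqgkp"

No, Yes, Yes, No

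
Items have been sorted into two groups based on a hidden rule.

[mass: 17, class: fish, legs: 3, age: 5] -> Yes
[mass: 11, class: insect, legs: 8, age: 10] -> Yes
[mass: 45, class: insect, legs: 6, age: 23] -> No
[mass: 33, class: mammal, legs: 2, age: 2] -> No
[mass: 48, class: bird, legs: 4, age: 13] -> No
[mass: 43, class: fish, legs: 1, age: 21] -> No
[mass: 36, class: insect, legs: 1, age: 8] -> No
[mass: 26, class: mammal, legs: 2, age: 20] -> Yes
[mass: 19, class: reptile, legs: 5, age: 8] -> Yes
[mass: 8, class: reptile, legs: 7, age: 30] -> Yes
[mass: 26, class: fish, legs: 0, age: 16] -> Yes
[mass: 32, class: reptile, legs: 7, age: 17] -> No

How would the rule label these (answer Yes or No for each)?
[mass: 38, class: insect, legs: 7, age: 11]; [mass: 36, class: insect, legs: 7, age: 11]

No, No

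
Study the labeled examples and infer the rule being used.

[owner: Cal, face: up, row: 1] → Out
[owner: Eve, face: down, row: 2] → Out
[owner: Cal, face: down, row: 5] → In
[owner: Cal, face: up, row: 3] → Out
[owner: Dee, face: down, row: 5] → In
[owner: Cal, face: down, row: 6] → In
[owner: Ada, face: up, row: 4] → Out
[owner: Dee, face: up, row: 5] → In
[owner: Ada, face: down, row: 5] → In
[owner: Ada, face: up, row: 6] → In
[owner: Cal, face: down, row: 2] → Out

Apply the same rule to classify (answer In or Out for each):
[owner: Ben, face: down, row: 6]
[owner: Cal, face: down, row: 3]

In, Out

The common property of the 'In' items is: row ≥ 5. No 'Out' item has it.
[owner: Ben, face: down, row: 6]: row = 6 — checks out, so In.
[owner: Cal, face: down, row: 3]: row = 3 — fails this test, so Out.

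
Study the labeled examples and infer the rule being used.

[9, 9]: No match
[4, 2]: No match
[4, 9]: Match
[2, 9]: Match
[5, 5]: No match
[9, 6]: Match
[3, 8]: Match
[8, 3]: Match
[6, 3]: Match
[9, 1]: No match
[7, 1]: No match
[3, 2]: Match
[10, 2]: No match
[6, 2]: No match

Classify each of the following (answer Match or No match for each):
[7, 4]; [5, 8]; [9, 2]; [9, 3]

All 'Match' examples share one property — sum is odd — and every 'No match' example lacks it.

Match, Match, Match, No match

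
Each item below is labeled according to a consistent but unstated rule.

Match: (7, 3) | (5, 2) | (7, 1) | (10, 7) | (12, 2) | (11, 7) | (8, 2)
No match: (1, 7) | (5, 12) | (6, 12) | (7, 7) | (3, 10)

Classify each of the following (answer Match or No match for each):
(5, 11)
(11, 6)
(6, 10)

No match, Match, No match

The common property of the 'Match' items is: first > second. No 'No match' item has it.
(5, 11) → 5 < 11 → No match. (11, 6) → 11 > 6 → Match. (6, 10) → 6 < 10 → No match.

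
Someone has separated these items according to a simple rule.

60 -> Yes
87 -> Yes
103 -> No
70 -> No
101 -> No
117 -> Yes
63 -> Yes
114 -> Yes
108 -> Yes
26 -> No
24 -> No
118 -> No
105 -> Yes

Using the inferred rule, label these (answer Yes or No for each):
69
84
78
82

Yes, Yes, Yes, No

The distinguishing property — multiple of 3 AND at least 26 — holds for all the 'Yes' cases and none of the 'No' cases.
69: Yes (69 = 3·23, 69 ≥ 26). 84: Yes (84 = 3·28, 84 ≥ 26). 78: Yes (78 = 3·26, 78 ≥ 26). 82: No (82 = 3·27 + 1, 82 ≥ 26).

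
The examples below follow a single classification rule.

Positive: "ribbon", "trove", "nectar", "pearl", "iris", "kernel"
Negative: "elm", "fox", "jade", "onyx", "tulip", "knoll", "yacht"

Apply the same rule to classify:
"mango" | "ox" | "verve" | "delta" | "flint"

Negative, Negative, Positive, Negative, Negative

The pattern is that an item is 'Positive' exactly when: contains 'r'.
"mango": no 'r', doesn't match → Negative. "ox": no 'r', doesn't match → Negative. "verve": has 'r', checks out → Positive. "delta": no 'r', doesn't match → Negative. "flint": no 'r', doesn't match → Negative.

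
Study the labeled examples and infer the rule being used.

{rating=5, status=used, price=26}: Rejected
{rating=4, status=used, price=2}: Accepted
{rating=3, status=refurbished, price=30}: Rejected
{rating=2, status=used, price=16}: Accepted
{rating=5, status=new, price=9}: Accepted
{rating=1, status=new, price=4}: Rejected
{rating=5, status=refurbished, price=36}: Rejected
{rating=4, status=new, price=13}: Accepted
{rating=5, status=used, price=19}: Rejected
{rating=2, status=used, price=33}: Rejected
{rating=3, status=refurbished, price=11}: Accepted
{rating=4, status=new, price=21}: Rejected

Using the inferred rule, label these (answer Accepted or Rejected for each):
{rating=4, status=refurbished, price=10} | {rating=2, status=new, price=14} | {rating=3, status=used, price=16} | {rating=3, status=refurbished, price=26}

The simplest hypothesis consistent with all the labels is: price ≤ 16 AND rating ≥ 2.
{rating=4, status=refurbished, price=10} → price = 10, rating = 4 → Accepted. {rating=2, status=new, price=14} → price = 14, rating = 2 → Accepted. {rating=3, status=used, price=16} → price = 16, rating = 3 → Accepted. {rating=3, status=refurbished, price=26} → price = 26, rating = 3 → Rejected.

Accepted, Accepted, Accepted, Rejected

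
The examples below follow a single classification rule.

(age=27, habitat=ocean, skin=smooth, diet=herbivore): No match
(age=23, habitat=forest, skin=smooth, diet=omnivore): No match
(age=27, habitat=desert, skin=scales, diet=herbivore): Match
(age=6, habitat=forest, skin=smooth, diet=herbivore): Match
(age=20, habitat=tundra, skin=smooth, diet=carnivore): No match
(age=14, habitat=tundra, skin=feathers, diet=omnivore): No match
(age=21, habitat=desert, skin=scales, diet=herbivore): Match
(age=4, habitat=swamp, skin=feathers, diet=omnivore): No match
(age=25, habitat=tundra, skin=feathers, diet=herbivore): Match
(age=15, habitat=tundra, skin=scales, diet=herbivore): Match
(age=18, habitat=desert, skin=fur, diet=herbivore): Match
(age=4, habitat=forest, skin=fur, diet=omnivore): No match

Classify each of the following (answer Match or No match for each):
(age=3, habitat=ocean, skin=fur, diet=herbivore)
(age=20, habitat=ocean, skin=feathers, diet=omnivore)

Every 'Match' example satisfies: diet is herbivore AND habitat is not ocean. None of the 'No match' examples do.
(age=3, habitat=ocean, skin=fur, diet=herbivore): No match (diet is herbivore, habitat is ocean). (age=20, habitat=ocean, skin=feathers, diet=omnivore): No match (diet is omnivore, habitat is ocean).

No match, No match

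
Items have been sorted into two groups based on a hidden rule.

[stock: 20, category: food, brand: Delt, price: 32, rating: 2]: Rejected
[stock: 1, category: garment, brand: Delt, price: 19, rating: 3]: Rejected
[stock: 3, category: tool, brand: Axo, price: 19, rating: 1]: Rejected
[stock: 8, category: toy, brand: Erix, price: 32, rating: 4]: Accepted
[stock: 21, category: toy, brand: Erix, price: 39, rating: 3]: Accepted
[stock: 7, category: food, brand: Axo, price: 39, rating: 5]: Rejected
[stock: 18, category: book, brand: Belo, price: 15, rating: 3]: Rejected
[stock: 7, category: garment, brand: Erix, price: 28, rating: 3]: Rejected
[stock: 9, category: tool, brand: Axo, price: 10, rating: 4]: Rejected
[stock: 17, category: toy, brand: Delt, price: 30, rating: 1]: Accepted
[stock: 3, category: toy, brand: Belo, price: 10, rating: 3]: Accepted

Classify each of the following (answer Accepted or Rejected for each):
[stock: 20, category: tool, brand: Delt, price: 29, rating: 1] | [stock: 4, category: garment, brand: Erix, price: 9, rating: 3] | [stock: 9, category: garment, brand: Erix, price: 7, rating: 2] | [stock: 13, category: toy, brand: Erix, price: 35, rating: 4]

Rejected, Rejected, Rejected, Accepted

Looking at the examples, the only property every 'Accepted' case has and every 'Rejected' case lacks is: category is toy.
Rejected: [stock: 20, category: tool, brand: Delt, price: 29, rating: 1], since category is tool. Rejected: [stock: 4, category: garment, brand: Erix, price: 9, rating: 3], since category is garment. Rejected: [stock: 9, category: garment, brand: Erix, price: 7, rating: 2], since category is garment. Accepted: [stock: 13, category: toy, brand: Erix, price: 35, rating: 4], since category is toy.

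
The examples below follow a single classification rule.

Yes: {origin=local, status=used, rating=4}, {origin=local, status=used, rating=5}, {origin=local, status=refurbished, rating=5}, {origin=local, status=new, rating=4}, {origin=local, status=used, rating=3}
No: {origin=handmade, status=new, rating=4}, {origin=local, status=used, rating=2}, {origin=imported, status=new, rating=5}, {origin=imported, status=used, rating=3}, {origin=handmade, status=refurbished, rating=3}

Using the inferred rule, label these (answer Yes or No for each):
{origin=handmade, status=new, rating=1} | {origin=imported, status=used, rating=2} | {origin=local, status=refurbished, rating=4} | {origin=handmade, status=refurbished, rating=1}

Every 'Yes' example satisfies: origin is local AND rating ≥ 3. None of the 'No' examples do.
{origin=handmade, status=new, rating=1}: No (origin is handmade, rating = 1). {origin=imported, status=used, rating=2}: No (origin is imported, rating = 2). {origin=local, status=refurbished, rating=4}: Yes (origin is local, rating = 4). {origin=handmade, status=refurbished, rating=1}: No (origin is handmade, rating = 1).

No, No, Yes, No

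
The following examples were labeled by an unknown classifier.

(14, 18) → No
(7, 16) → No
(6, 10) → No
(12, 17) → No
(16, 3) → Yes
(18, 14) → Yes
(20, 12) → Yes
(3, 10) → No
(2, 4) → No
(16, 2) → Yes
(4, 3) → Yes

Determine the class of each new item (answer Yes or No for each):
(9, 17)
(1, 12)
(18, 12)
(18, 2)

No, No, Yes, Yes

Every 'Yes' example satisfies: first > second. None of the 'No' examples do.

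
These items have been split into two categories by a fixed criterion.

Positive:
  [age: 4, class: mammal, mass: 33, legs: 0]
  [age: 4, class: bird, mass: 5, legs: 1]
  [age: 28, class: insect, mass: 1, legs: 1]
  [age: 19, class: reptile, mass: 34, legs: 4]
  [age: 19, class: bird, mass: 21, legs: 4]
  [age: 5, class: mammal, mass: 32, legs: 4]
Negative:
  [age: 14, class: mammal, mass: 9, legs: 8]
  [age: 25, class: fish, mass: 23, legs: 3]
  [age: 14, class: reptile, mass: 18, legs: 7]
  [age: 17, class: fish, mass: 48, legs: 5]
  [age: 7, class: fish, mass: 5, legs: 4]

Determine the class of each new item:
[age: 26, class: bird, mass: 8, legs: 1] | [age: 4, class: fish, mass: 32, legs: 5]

The rule appears to be: class is not fish AND legs ≤ 4.
[age: 26, class: bird, mass: 8, legs: 1] — class is bird, legs = 1, hence Positive.
[age: 4, class: fish, mass: 32, legs: 5] — class is fish, legs = 5, hence Negative.

Positive, Negative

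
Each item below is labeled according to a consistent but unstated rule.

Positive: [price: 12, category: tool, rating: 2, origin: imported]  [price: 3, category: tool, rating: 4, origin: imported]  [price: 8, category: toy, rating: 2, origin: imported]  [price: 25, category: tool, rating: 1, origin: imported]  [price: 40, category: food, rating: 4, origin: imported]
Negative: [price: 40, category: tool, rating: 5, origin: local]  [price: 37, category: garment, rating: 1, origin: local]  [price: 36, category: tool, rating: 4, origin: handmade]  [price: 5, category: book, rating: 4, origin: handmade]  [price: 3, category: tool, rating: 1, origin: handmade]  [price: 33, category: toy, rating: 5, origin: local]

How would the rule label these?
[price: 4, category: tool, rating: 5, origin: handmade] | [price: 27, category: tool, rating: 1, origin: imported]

The simplest hypothesis consistent with all the labels is: origin is imported.
[price: 4, category: tool, rating: 5, origin: handmade] → origin is handmade → Negative. [price: 27, category: tool, rating: 1, origin: imported] → origin is imported → Positive.

Negative, Positive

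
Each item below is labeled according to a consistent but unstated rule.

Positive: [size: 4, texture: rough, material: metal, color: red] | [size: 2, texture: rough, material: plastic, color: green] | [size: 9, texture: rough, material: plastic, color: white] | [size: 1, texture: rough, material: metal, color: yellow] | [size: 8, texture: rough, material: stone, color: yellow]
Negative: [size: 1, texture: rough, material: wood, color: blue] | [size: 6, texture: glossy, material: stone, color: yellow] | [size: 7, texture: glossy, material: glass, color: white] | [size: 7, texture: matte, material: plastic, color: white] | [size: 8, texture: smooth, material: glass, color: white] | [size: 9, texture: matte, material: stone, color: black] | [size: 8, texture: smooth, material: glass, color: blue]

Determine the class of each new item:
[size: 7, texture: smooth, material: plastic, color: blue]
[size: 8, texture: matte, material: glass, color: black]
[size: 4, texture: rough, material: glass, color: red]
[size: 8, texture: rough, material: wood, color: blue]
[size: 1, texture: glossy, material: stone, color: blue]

Every 'Positive' example satisfies: color is not blue AND texture is rough. None of the 'Negative' examples do.
[size: 7, texture: smooth, material: plastic, color: blue]: color is blue, texture is smooth — doesn't qualify, so Negative. [size: 8, texture: matte, material: glass, color: black]: color is black, texture is matte — doesn't qualify, so Negative. [size: 4, texture: rough, material: glass, color: red]: color is red, texture is rough — passes, so Positive. [size: 8, texture: rough, material: wood, color: blue]: color is blue, texture is rough — doesn't qualify, so Negative. [size: 1, texture: glossy, material: stone, color: blue]: color is blue, texture is glossy — doesn't qualify, so Negative.

Negative, Negative, Positive, Negative, Negative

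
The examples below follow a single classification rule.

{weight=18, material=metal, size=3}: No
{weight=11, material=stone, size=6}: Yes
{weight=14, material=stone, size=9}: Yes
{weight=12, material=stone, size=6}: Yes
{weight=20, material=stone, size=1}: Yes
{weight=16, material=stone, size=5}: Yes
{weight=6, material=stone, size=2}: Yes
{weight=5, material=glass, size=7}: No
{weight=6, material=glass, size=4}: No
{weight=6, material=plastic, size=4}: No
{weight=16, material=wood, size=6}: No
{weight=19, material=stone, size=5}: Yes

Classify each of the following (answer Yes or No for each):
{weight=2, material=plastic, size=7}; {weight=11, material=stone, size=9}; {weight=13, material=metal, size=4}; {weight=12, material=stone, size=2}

No, Yes, No, Yes

The pattern is that an item is 'Yes' exactly when: material is stone.
{weight=2, material=plastic, size=7} — material is plastic, hence No. {weight=11, material=stone, size=9} — material is stone, hence Yes. {weight=13, material=metal, size=4} — material is metal, hence No. {weight=12, material=stone, size=2} — material is stone, hence Yes.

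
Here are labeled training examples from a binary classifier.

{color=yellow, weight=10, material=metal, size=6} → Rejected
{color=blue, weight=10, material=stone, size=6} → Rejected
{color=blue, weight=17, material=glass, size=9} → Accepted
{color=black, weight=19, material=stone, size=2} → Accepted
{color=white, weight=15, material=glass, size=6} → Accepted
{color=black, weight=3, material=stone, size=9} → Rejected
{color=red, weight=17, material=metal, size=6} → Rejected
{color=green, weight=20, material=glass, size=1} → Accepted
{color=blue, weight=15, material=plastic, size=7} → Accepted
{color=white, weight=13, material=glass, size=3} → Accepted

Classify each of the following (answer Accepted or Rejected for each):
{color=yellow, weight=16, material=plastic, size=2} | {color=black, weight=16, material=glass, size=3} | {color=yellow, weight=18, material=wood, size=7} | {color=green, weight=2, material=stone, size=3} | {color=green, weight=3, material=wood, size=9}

The classifier is using: color is not red AND weight ≥ 13.
{color=yellow, weight=16, material=plastic, size=2}: Accepted (color is yellow, weight = 16). {color=black, weight=16, material=glass, size=3}: Accepted (color is black, weight = 16). {color=yellow, weight=18, material=wood, size=7}: Accepted (color is yellow, weight = 18). {color=green, weight=2, material=stone, size=3}: Rejected (color is green, weight = 2). {color=green, weight=3, material=wood, size=9}: Rejected (color is green, weight = 3).

Accepted, Accepted, Accepted, Rejected, Rejected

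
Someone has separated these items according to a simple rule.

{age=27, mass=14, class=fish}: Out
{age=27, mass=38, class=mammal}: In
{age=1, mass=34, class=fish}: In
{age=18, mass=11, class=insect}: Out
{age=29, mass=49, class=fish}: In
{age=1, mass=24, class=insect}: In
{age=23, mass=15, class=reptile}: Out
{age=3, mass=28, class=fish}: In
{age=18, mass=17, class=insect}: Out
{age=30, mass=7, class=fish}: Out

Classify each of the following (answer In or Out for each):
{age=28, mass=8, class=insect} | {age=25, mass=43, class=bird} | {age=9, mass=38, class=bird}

Out, In, In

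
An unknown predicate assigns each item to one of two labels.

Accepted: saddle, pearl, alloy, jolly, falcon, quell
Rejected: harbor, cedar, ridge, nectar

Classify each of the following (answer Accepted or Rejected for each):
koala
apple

Accepted, Accepted

Rule: contains 'l'. This holds for each 'Accepted' example and fails for each 'Rejected' one.
koala: Accepted (has 'l').
apple: Accepted (has 'l').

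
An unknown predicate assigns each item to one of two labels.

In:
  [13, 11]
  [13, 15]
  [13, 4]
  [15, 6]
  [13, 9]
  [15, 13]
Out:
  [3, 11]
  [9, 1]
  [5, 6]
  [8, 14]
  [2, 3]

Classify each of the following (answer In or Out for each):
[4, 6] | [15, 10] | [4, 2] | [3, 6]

Out, In, Out, Out

The pattern is that an item is 'In' exactly when: first ≥ 11.
[4, 6] — first 4, hence Out.
[15, 10] — first 15, hence In.
[4, 2] — first 4, hence Out.
[3, 6] — first 3, hence Out.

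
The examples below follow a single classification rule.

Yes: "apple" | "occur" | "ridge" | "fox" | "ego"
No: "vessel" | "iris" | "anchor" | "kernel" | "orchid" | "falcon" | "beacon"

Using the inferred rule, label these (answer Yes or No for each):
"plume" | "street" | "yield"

Yes, No, Yes

The pattern is that an item is 'Yes' exactly when: odd length.
"plume": length 5, qualifies → Yes.
"street": length 6, does not satisfy this → No.
"yield": length 5, qualifies → Yes.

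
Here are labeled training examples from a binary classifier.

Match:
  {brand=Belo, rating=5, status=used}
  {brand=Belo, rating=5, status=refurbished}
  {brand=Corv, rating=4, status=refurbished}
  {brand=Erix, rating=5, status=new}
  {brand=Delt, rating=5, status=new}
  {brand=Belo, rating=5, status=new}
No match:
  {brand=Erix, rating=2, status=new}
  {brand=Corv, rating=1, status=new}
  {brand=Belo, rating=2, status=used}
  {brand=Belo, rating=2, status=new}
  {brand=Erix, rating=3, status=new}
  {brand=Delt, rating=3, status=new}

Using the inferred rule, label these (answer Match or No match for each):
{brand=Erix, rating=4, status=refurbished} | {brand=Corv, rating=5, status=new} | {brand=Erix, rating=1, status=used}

Match, Match, No match

The pattern is that an item is 'Match' exactly when: rating ≥ 4.
{brand=Erix, rating=4, status=refurbished}: Match (rating = 4). {brand=Corv, rating=5, status=new}: Match (rating = 5). {brand=Erix, rating=1, status=used}: No match (rating = 1).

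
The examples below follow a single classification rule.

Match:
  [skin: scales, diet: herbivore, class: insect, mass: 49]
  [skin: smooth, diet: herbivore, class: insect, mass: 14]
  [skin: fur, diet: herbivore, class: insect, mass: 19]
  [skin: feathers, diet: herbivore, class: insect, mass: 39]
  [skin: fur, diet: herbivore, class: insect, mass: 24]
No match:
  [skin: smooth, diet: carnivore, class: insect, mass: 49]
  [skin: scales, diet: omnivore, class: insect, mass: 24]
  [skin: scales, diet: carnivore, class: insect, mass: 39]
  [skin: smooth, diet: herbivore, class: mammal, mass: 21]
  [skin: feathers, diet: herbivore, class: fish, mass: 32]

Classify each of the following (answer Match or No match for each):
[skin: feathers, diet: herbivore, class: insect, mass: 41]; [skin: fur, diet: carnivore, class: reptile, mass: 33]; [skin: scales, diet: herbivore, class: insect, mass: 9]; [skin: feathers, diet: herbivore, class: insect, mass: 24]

Rule: class is insect AND diet is herbivore. This holds for each 'Match' example and fails for each 'No match' one.

Match, No match, Match, Match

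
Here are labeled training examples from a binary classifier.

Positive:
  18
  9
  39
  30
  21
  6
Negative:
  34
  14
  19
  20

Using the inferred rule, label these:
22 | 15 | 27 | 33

Negative, Positive, Positive, Positive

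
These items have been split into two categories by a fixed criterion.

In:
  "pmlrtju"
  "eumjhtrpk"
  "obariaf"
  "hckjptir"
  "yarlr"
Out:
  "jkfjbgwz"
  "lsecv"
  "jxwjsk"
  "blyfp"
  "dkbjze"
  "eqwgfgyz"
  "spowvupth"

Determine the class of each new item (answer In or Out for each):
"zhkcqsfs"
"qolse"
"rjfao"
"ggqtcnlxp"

Out, Out, In, Out

Comparing the two groups points to one rule — contains 'r'.
Out: "zhkcqsfs", since no 'r'. Out: "qolse", since no 'r'. In: "rjfao", since has 'r'. Out: "ggqtcnlxp", since no 'r'.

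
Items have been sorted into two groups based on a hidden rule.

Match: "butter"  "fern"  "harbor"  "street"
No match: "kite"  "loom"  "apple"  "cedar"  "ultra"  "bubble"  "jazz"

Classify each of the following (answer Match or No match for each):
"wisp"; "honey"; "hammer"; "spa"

No match, No match, Match, No match

Every 'Match' example satisfies: even length AND contains 'r'. None of the 'No match' examples do.
"wisp": length 4, no 'r' — doesn't match, so No match.
"honey": length 5, no 'r' — doesn't match, so No match.
"hammer": length 6, has 'r' — checks out, so Match.
"spa": length 3, no 'r' — doesn't match, so No match.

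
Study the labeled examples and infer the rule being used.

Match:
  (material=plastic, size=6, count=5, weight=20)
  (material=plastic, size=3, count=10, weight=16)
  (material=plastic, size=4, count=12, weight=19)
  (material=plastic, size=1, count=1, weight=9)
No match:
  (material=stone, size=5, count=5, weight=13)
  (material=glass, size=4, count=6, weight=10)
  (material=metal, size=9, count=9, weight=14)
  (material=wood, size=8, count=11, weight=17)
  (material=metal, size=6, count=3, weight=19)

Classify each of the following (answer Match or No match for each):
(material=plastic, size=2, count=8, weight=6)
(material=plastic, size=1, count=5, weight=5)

Every 'Match' example satisfies: material is plastic. None of the 'No match' examples do.
(material=plastic, size=2, count=8, weight=6): material is plastic — satisfies this, so Match. (material=plastic, size=1, count=5, weight=5): material is plastic — satisfies this, so Match.

Match, Match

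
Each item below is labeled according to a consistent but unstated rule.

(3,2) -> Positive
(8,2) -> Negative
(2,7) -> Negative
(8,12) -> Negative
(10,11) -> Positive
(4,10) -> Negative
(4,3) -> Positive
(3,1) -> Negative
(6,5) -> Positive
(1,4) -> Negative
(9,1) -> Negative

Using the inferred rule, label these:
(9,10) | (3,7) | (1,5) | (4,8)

Positive, Negative, Negative, Negative

The classifier is using: |first − second| ≤ 1.
(9,10): |9−10| = 1 — has this property, so Positive. (3,7): |3−7| = 4 — doesn't match, so Negative. (1,5): |1−5| = 4 — doesn't match, so Negative. (4,8): |4−8| = 4 — doesn't match, so Negative.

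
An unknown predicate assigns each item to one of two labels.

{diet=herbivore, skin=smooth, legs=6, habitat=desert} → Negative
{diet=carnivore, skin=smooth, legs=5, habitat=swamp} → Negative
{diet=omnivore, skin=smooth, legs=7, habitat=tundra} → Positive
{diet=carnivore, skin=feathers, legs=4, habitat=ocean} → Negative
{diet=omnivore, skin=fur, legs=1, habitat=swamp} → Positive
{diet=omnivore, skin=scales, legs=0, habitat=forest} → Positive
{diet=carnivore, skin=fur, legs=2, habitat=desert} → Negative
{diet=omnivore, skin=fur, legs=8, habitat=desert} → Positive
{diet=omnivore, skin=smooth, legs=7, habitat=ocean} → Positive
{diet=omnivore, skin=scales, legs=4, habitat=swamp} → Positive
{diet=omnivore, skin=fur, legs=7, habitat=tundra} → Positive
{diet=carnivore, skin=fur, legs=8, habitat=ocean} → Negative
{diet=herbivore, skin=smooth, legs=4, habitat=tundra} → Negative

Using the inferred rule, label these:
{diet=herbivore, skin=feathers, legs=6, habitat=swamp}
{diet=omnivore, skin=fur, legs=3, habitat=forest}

Negative, Positive

'Positive' ⟺ diet is omnivore.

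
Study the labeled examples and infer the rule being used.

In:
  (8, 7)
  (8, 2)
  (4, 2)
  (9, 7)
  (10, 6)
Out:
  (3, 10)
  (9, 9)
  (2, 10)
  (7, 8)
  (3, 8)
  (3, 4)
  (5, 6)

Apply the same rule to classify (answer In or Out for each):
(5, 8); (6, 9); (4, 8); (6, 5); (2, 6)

Out, Out, Out, In, Out

Rule: first > second. This holds for each 'In' example and fails for each 'Out' one.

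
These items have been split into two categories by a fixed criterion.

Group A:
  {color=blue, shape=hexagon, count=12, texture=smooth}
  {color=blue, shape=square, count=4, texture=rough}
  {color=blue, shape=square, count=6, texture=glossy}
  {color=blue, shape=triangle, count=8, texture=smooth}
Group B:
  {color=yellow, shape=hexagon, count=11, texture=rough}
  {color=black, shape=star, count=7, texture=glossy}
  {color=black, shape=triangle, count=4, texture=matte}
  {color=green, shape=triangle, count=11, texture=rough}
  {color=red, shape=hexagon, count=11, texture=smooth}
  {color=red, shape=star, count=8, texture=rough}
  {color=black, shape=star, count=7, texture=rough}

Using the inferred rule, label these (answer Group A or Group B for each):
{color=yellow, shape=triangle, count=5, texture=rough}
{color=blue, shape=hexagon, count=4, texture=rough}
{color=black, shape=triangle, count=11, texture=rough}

The pattern is that an item is 'Group A' exactly when: color is blue.
{color=yellow, shape=triangle, count=5, texture=rough} → color is yellow → Group B.
{color=blue, shape=hexagon, count=4, texture=rough} → color is blue → Group A.
{color=black, shape=triangle, count=11, texture=rough} → color is black → Group B.

Group B, Group A, Group B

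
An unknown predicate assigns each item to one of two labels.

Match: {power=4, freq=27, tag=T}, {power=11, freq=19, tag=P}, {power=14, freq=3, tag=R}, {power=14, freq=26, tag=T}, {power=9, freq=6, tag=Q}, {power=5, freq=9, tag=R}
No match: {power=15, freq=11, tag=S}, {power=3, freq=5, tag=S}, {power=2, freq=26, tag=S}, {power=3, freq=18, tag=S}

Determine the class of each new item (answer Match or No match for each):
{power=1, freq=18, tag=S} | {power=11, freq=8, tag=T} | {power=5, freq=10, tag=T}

The classifier is using: tag is not S.

No match, Match, Match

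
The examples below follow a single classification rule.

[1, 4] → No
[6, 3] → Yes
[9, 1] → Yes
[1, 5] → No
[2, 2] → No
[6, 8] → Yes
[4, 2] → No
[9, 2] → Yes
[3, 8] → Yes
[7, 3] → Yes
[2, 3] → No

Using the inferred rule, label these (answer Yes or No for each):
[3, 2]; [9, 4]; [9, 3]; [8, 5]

No, Yes, Yes, Yes

Every 'Yes' example satisfies: sum ≥ 9. None of the 'No' examples do.
[3, 2]: 3+2 = 5, does not satisfy this → No.
[9, 4]: 9+4 = 13, checks out → Yes.
[9, 3]: 9+3 = 12, checks out → Yes.
[8, 5]: 8+5 = 13, checks out → Yes.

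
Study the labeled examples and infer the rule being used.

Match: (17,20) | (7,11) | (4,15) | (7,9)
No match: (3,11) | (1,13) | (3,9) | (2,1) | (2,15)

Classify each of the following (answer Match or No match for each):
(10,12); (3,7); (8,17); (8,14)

Match, No match, Match, Match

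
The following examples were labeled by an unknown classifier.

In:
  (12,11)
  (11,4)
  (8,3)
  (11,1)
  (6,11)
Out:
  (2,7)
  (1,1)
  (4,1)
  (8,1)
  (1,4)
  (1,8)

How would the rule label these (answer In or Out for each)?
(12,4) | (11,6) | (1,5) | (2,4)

The pattern is that an item is 'In' exactly when: sum ≥ 11.
(12,4): 12+4 = 16, meets the rule → In.
(11,6): 11+6 = 17, meets the rule → In.
(1,5): 1+5 = 6, does not pass → Out.
(2,4): 2+4 = 6, does not pass → Out.

In, In, Out, Out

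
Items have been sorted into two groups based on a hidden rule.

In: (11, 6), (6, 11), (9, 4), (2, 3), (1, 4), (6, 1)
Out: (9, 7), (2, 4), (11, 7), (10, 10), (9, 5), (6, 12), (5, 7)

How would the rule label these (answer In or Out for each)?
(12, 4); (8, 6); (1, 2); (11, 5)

Checking candidate rules against both groups, what survives is: sum is odd.
(12, 4) — 12+4 = 16, hence Out.
(8, 6) — 8+6 = 14, hence Out.
(1, 2) — 1+2 = 3, hence In.
(11, 5) — 11+5 = 16, hence Out.

Out, Out, In, Out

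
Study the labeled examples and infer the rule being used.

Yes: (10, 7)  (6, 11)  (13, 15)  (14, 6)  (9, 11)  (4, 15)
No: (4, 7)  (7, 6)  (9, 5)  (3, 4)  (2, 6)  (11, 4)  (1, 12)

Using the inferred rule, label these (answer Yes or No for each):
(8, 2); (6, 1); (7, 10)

The distinguishing property — sum ≥ 17 — holds for all the 'Yes' cases and none of the 'No' cases.

No, No, Yes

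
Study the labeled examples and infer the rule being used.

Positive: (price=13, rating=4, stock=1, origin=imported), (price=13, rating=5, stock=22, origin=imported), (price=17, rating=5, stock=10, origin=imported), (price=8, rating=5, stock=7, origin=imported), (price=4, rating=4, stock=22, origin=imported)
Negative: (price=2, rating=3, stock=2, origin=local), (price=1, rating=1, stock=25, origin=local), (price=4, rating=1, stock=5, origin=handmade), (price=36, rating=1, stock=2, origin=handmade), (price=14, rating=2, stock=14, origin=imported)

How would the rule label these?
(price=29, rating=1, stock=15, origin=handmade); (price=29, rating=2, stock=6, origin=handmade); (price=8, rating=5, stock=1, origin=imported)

Negative, Negative, Positive

Every 'Positive' example satisfies: rating ≥ 4. None of the 'Negative' examples do.
(price=29, rating=1, stock=15, origin=handmade) → rating = 1 → Negative. (price=29, rating=2, stock=6, origin=handmade) → rating = 2 → Negative. (price=8, rating=5, stock=1, origin=imported) → rating = 5 → Positive.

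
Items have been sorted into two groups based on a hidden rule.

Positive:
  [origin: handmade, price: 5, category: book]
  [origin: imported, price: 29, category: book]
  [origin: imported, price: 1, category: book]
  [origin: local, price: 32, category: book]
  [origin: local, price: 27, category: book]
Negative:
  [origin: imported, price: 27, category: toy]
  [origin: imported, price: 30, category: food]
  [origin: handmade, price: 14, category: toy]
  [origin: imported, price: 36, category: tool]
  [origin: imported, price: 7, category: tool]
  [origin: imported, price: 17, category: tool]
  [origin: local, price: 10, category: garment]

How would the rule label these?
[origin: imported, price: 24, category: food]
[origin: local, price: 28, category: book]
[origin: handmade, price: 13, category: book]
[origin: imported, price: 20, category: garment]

Negative, Positive, Positive, Negative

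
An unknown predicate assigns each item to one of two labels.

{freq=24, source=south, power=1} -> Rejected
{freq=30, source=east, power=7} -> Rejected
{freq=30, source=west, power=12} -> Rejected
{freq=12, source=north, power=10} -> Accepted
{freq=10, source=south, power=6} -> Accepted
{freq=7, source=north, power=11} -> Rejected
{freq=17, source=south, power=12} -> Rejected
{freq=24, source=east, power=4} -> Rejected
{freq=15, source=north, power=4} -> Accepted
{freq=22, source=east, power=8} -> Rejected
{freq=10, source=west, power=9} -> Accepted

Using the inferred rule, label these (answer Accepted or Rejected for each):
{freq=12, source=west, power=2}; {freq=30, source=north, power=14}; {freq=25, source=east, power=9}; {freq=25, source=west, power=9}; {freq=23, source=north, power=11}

'Accepted' ⟺ freq ≥ 10 AND freq ≤ 15.
{freq=12, source=west, power=2}: Accepted (freq = 12). {freq=30, source=north, power=14}: Rejected (freq = 30). {freq=25, source=east, power=9}: Rejected (freq = 25). {freq=25, source=west, power=9}: Rejected (freq = 25). {freq=23, source=north, power=11}: Rejected (freq = 23).

Accepted, Rejected, Rejected, Rejected, Rejected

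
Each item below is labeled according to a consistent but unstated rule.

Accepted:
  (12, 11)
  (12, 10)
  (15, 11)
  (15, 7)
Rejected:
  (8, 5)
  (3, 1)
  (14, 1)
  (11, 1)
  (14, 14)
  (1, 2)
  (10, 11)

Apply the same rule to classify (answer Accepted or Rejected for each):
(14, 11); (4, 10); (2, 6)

A rule that fits every label: first > second AND sum ≥ 21 — true of each 'Accepted' example, false of each 'Rejected' one.
(14, 11): Accepted (14 > 11, 14+11 = 25). (4, 10): Rejected (4 < 10, 4+10 = 14). (2, 6): Rejected (2 < 6, 2+6 = 8).

Accepted, Rejected, Rejected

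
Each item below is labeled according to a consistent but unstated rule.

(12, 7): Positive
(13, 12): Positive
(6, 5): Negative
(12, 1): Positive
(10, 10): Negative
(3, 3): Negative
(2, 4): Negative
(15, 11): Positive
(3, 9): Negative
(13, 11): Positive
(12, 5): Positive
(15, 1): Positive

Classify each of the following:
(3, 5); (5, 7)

The rule appears to be: first ≥ 11.

Negative, Negative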